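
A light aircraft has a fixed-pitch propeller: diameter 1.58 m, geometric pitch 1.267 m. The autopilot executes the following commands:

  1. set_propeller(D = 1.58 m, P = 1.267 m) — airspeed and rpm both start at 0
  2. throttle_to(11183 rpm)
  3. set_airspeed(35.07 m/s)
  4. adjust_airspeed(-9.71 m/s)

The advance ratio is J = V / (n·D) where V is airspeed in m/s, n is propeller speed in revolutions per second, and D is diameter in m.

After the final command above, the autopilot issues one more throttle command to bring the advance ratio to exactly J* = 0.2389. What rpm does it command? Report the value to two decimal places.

set_propeller: D = 1.58 m, P = 1.267 m (p = P/D = 0.801899); state ← (V=0, rpm=0)
throttle_to(11183): rpm ← 11183
set_airspeed(35.07): V ← 35.07 m/s
adjust_airspeed(-9.71): V ← 35.07 -9.71 = 25.36 m/s
final state: V = 25.36 m/s, rpm = 11183 → n = rpm/60 = 186.383333 rev/s
target J* = 0.2389; solve J* = V/(n·D) for n: n = V/(J*·D) = 25.36/(0.2389 × 1.58) = 67.185571 rev/s
rpm = 60·n = 4031.134260

rpm = 4031.13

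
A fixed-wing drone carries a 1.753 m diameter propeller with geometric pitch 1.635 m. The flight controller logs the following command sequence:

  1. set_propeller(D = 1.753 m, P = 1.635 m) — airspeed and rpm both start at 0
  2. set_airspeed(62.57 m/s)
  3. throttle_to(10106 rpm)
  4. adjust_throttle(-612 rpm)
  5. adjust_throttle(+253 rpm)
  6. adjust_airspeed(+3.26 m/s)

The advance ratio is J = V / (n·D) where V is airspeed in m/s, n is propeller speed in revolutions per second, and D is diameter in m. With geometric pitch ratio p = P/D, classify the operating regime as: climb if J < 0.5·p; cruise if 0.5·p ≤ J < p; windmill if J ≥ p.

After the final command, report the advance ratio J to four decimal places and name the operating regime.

set_propeller: D = 1.753 m, P = 1.635 m (p = P/D = 0.932687); state ← (V=0, rpm=0)
set_airspeed(62.57): V ← 62.57 m/s
throttle_to(10106): rpm ← 10106
adjust_throttle(-612): rpm ← 10106 -612 = 9494
adjust_throttle(+253): rpm ← 9494 +253 = 9747
adjust_airspeed(+3.26): V ← 62.57 +3.26 = 65.83 m/s
final state: V = 65.83 m/s, rpm = 9747 → n = rpm/60 = 162.450000 rev/s
J = V / (n·D) = 65.83 / (162.450000 × 1.753) = 0.231165
regime bands: climb J<0.4663 | cruise [0.4663, 0.9327) | windmill J≥0.9327
J = 0.2312 → climb

J = 0.2312, regime = climb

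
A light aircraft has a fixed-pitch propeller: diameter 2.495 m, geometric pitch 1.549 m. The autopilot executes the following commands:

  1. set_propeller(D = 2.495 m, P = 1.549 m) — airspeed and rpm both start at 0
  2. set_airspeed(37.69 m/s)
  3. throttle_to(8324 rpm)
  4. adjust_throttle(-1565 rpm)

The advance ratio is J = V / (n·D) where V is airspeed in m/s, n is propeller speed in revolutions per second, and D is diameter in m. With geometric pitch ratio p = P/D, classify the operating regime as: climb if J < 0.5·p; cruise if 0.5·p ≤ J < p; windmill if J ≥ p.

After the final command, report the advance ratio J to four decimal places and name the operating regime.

set_propeller: D = 2.495 m, P = 1.549 m (p = P/D = 0.620842); state ← (V=0, rpm=0)
set_airspeed(37.69): V ← 37.69 m/s
throttle_to(8324): rpm ← 8324
adjust_throttle(-1565): rpm ← 8324 -1565 = 6759
final state: V = 37.69 m/s, rpm = 6759 → n = rpm/60 = 112.650000 rev/s
J = V / (n·D) = 37.69 / (112.650000 × 2.495) = 0.134099
regime bands: climb J<0.3104 | cruise [0.3104, 0.6208) | windmill J≥0.6208
J = 0.1341 → climb

J = 0.1341, regime = climb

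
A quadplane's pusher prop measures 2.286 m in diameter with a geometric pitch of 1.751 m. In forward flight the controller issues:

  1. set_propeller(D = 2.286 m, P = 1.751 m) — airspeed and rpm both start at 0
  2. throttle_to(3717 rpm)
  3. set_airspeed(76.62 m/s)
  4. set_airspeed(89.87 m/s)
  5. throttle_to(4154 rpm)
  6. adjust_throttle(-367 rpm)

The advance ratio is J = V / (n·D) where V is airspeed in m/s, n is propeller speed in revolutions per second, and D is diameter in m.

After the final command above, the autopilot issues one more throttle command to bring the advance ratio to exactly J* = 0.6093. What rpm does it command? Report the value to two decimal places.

set_propeller: D = 2.286 m, P = 1.751 m (p = P/D = 0.765967); state ← (V=0, rpm=0)
throttle_to(3717): rpm ← 3717
set_airspeed(76.62): V ← 76.62 m/s
set_airspeed(89.87): V ← 89.87 m/s
throttle_to(4154): rpm ← 4154
adjust_throttle(-367): rpm ← 4154 -367 = 3787
final state: V = 89.87 m/s, rpm = 3787 → n = rpm/60 = 63.116667 rev/s
target J* = 0.6093; solve J* = V/(n·D) for n: n = V/(J*·D) = 89.87/(0.6093 × 2.286) = 64.521928 rev/s
rpm = 60·n = 3871.315692

rpm = 3871.32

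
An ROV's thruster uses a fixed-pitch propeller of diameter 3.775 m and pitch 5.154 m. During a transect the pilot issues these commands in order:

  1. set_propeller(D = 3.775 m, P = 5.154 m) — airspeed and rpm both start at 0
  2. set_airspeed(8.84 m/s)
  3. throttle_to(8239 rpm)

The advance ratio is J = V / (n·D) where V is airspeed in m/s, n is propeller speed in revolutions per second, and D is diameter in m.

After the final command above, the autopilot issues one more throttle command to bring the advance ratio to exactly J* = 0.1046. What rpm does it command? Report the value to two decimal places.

rpm = 1343.24

set_propeller: D = 3.775 m, P = 5.154 m (p = P/D = 1.365298); state ← (V=0, rpm=0)
set_airspeed(8.84): V ← 8.84 m/s
throttle_to(8239): rpm ← 8239
final state: V = 8.84 m/s, rpm = 8239 → n = rpm/60 = 137.316667 rev/s
target J* = 0.1046; solve J* = V/(n·D) for n: n = V/(J*·D) = 8.84/(0.1046 × 3.775) = 22.387398 rev/s
rpm = 60·n = 1343.243893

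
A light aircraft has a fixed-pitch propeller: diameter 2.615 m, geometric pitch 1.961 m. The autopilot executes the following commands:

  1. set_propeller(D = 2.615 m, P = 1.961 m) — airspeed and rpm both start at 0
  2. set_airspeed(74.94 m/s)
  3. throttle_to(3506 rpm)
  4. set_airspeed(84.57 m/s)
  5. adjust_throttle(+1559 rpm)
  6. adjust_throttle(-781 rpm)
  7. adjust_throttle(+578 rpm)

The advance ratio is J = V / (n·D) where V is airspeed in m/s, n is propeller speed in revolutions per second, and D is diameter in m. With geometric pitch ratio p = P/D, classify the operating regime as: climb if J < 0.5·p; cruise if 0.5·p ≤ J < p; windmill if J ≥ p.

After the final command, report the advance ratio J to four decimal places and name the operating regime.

set_propeller: D = 2.615 m, P = 1.961 m (p = P/D = 0.749904); state ← (V=0, rpm=0)
set_airspeed(74.94): V ← 74.94 m/s
throttle_to(3506): rpm ← 3506
set_airspeed(84.57): V ← 84.57 m/s
adjust_throttle(+1559): rpm ← 3506 +1559 = 5065
adjust_throttle(-781): rpm ← 5065 -781 = 4284
adjust_throttle(+578): rpm ← 4284 +578 = 4862
final state: V = 84.57 m/s, rpm = 4862 → n = rpm/60 = 81.033333 rev/s
J = V / (n·D) = 84.57 / (81.033333 × 2.615) = 0.399099
regime bands: climb J<0.3750 | cruise [0.3750, 0.7499) | windmill J≥0.7499
J = 0.3991 → cruise

J = 0.3991, regime = cruise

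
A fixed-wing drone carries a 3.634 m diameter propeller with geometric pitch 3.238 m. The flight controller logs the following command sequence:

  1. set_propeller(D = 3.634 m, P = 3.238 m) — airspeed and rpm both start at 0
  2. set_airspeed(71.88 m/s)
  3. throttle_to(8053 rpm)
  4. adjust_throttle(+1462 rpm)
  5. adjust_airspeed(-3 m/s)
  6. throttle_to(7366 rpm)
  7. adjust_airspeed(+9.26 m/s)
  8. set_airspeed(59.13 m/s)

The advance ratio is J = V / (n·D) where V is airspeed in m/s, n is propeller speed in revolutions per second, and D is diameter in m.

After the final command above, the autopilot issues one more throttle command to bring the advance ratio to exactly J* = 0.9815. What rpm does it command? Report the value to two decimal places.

rpm = 994.68

set_propeller: D = 3.634 m, P = 3.238 m (p = P/D = 0.891029); state ← (V=0, rpm=0)
set_airspeed(71.88): V ← 71.88 m/s
throttle_to(8053): rpm ← 8053
adjust_throttle(+1462): rpm ← 8053 +1462 = 9515
adjust_airspeed(-3): V ← 71.88 -3 = 68.88 m/s
throttle_to(7366): rpm ← 7366
adjust_airspeed(+9.26): V ← 68.88 +9.26 = 78.14 m/s
set_airspeed(59.13): V ← 59.13 m/s
final state: V = 59.13 m/s, rpm = 7366 → n = rpm/60 = 122.766667 rev/s
target J* = 0.9815; solve J* = V/(n·D) for n: n = V/(J*·D) = 59.13/(0.9815 × 3.634) = 16.578020 rev/s
rpm = 60·n = 994.681184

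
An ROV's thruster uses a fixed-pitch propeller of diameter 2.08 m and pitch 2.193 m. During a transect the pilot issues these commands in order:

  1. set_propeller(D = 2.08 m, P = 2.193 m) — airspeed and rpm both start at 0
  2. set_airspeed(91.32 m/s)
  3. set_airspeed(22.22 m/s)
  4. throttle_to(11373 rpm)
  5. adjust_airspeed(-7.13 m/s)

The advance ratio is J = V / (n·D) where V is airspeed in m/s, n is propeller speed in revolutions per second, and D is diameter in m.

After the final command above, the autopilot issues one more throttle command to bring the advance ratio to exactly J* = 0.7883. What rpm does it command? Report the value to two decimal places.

set_propeller: D = 2.08 m, P = 2.193 m (p = P/D = 1.054327); state ← (V=0, rpm=0)
set_airspeed(91.32): V ← 91.32 m/s
set_airspeed(22.22): V ← 22.22 m/s
throttle_to(11373): rpm ← 11373
adjust_airspeed(-7.13): V ← 22.22 -7.13 = 15.09 m/s
final state: V = 15.09 m/s, rpm = 11373 → n = rpm/60 = 189.550000 rev/s
target J* = 0.7883; solve J* = V/(n·D) for n: n = V/(J*·D) = 15.09/(0.7883 × 2.08) = 9.203105 rev/s
rpm = 60·n = 552.186302

rpm = 552.19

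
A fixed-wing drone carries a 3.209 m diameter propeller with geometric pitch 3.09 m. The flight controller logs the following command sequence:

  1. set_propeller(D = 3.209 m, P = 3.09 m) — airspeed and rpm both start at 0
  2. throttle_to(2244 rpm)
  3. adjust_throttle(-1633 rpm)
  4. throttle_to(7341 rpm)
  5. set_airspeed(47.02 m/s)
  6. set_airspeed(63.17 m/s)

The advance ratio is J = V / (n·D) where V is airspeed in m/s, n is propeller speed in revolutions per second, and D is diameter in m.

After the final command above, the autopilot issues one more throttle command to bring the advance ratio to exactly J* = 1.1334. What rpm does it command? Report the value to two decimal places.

rpm = 1042.10

set_propeller: D = 3.209 m, P = 3.09 m (p = P/D = 0.962917); state ← (V=0, rpm=0)
throttle_to(2244): rpm ← 2244
adjust_throttle(-1633): rpm ← 2244 -1633 = 611
throttle_to(7341): rpm ← 7341
set_airspeed(47.02): V ← 47.02 m/s
set_airspeed(63.17): V ← 63.17 m/s
final state: V = 63.17 m/s, rpm = 7341 → n = rpm/60 = 122.350000 rev/s
target J* = 1.1334; solve J* = V/(n·D) for n: n = V/(J*·D) = 63.17/(1.1334 × 3.209) = 17.368326 rev/s
rpm = 60·n = 1042.099534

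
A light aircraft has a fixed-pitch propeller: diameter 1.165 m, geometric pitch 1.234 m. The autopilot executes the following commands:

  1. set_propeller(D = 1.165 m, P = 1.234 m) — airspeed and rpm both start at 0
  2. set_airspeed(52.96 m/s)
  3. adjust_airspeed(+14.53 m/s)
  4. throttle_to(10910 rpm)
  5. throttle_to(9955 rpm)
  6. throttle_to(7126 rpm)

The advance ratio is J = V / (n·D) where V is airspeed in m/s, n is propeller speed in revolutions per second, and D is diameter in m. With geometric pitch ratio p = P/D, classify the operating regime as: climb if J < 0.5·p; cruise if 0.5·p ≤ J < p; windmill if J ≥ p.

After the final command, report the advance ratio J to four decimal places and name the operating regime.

set_propeller: D = 1.165 m, P = 1.234 m (p = P/D = 1.059227); state ← (V=0, rpm=0)
set_airspeed(52.96): V ← 52.96 m/s
adjust_airspeed(+14.53): V ← 52.96 +14.53 = 67.49 m/s
throttle_to(10910): rpm ← 10910
throttle_to(9955): rpm ← 9955
throttle_to(7126): rpm ← 7126
final state: V = 67.49 m/s, rpm = 7126 → n = rpm/60 = 118.766667 rev/s
J = V / (n·D) = 67.49 / (118.766667 × 1.165) = 0.487774
regime bands: climb J<0.5296 | cruise [0.5296, 1.0592) | windmill J≥1.0592
J = 0.4878 → climb

J = 0.4878, regime = climb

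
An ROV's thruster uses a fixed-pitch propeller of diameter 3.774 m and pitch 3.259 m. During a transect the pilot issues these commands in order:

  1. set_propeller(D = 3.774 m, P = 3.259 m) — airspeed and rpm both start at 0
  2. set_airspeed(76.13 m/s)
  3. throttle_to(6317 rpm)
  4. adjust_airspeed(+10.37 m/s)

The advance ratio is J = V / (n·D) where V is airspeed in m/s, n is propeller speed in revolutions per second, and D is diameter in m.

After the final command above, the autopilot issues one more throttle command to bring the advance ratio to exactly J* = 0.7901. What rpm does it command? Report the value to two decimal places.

rpm = 1740.54

set_propeller: D = 3.774 m, P = 3.259 m (p = P/D = 0.863540); state ← (V=0, rpm=0)
set_airspeed(76.13): V ← 76.13 m/s
throttle_to(6317): rpm ← 6317
adjust_airspeed(+10.37): V ← 76.13 +10.37 = 86.5 m/s
final state: V = 86.5 m/s, rpm = 6317 → n = rpm/60 = 105.283333 rev/s
target J* = 0.7901; solve J* = V/(n·D) for n: n = V/(J*·D) = 86.5/(0.7901 × 3.774) = 29.008959 rev/s
rpm = 60·n = 1740.537563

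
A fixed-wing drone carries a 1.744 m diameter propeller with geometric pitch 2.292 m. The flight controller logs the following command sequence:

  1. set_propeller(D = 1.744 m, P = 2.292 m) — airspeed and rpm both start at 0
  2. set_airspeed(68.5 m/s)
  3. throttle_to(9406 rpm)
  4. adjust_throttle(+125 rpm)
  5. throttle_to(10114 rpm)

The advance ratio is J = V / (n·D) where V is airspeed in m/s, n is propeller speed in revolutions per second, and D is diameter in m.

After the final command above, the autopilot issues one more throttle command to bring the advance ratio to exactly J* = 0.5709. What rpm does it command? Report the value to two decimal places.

set_propeller: D = 1.744 m, P = 2.292 m (p = P/D = 1.314220); state ← (V=0, rpm=0)
set_airspeed(68.5): V ← 68.5 m/s
throttle_to(9406): rpm ← 9406
adjust_throttle(+125): rpm ← 9406 +125 = 9531
throttle_to(10114): rpm ← 10114
final state: V = 68.5 m/s, rpm = 10114 → n = rpm/60 = 168.566667 rev/s
target J* = 0.5709; solve J* = V/(n·D) for n: n = V/(J*·D) = 68.5/(0.5709 × 1.744) = 68.799304 rev/s
rpm = 60·n = 4127.958270

rpm = 4127.96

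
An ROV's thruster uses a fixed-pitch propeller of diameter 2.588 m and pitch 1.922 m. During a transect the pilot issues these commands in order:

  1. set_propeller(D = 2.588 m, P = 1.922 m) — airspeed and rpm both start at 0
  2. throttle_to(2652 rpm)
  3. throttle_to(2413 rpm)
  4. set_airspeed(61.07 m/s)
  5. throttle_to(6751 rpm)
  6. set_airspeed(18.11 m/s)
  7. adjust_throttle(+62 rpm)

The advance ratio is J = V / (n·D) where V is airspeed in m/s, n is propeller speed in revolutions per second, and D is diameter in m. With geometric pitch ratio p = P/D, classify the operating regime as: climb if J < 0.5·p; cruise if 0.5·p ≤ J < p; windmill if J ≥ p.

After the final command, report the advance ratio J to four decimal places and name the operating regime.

J = 0.0616, regime = climb

set_propeller: D = 2.588 m, P = 1.922 m (p = P/D = 0.742658); state ← (V=0, rpm=0)
throttle_to(2652): rpm ← 2652
throttle_to(2413): rpm ← 2413
set_airspeed(61.07): V ← 61.07 m/s
throttle_to(6751): rpm ← 6751
set_airspeed(18.11): V ← 18.11 m/s
adjust_throttle(+62): rpm ← 6751 +62 = 6813
final state: V = 18.11 m/s, rpm = 6813 → n = rpm/60 = 113.550000 rev/s
J = V / (n·D) = 18.11 / (113.550000 × 2.588) = 0.061626
regime bands: climb J<0.3713 | cruise [0.3713, 0.7427) | windmill J≥0.7427
J = 0.0616 → climb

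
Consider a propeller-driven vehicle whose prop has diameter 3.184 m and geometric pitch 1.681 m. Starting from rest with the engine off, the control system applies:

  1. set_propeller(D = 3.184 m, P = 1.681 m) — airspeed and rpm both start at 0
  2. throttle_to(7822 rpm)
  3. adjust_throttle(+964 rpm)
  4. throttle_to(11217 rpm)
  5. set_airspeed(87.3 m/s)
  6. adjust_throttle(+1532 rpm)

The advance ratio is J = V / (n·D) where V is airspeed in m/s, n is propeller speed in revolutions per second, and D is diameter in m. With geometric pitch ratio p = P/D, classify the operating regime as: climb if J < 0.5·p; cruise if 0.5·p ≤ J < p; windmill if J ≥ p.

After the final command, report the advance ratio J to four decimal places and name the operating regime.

J = 0.1290, regime = climb

set_propeller: D = 3.184 m, P = 1.681 m (p = P/D = 0.527952); state ← (V=0, rpm=0)
throttle_to(7822): rpm ← 7822
adjust_throttle(+964): rpm ← 7822 +964 = 8786
throttle_to(11217): rpm ← 11217
set_airspeed(87.3): V ← 87.3 m/s
adjust_throttle(+1532): rpm ← 11217 +1532 = 12749
final state: V = 87.3 m/s, rpm = 12749 → n = rpm/60 = 212.483333 rev/s
J = V / (n·D) = 87.3 / (212.483333 × 3.184) = 0.129038
regime bands: climb J<0.2640 | cruise [0.2640, 0.5280) | windmill J≥0.5280
J = 0.1290 → climb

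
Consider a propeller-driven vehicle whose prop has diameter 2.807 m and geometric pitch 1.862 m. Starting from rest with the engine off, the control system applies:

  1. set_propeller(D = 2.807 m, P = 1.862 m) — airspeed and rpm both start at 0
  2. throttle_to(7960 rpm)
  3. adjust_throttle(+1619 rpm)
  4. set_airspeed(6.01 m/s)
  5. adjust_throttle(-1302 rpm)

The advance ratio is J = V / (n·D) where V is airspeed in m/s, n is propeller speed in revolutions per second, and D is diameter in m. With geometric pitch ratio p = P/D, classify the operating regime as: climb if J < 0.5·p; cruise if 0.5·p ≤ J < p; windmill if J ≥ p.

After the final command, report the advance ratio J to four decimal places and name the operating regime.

set_propeller: D = 2.807 m, P = 1.862 m (p = P/D = 0.663342); state ← (V=0, rpm=0)
throttle_to(7960): rpm ← 7960
adjust_throttle(+1619): rpm ← 7960 +1619 = 9579
set_airspeed(6.01): V ← 6.01 m/s
adjust_throttle(-1302): rpm ← 9579 -1302 = 8277
final state: V = 6.01 m/s, rpm = 8277 → n = rpm/60 = 137.950000 rev/s
J = V / (n·D) = 6.01 / (137.950000 × 2.807) = 0.015521
regime bands: climb J<0.3317 | cruise [0.3317, 0.6633) | windmill J≥0.6633
J = 0.0155 → climb

J = 0.0155, regime = climb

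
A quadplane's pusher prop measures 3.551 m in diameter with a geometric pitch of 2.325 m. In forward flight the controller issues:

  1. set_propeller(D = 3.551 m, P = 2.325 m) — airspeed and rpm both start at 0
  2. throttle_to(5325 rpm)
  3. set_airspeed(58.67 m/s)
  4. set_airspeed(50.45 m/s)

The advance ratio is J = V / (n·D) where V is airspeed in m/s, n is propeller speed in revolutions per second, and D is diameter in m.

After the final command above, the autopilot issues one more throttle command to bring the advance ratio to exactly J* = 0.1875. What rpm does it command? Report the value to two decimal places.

set_propeller: D = 3.551 m, P = 2.325 m (p = P/D = 0.654745); state ← (V=0, rpm=0)
throttle_to(5325): rpm ← 5325
set_airspeed(58.67): V ← 58.67 m/s
set_airspeed(50.45): V ← 50.45 m/s
final state: V = 50.45 m/s, rpm = 5325 → n = rpm/60 = 88.750000 rev/s
target J* = 0.1875; solve J* = V/(n·D) for n: n = V/(J*·D) = 50.45/(0.1875 × 3.551) = 75.772083 rev/s
rpm = 60·n = 4546.324979

rpm = 4546.32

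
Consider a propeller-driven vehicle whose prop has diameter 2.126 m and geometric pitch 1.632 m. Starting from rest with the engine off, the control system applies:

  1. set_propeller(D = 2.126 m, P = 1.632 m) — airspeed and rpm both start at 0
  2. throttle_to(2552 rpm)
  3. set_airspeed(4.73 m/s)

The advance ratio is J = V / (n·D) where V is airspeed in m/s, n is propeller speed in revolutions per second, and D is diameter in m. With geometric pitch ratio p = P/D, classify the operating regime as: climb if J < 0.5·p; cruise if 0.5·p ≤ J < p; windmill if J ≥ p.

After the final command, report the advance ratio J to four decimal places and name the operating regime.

set_propeller: D = 2.126 m, P = 1.632 m (p = P/D = 0.767639); state ← (V=0, rpm=0)
throttle_to(2552): rpm ← 2552
set_airspeed(4.73): V ← 4.73 m/s
final state: V = 4.73 m/s, rpm = 2552 → n = rpm/60 = 42.533333 rev/s
J = V / (n·D) = 4.73 / (42.533333 × 2.126) = 0.052308
regime bands: climb J<0.3838 | cruise [0.3838, 0.7676) | windmill J≥0.7676
J = 0.0523 → climb

J = 0.0523, regime = climb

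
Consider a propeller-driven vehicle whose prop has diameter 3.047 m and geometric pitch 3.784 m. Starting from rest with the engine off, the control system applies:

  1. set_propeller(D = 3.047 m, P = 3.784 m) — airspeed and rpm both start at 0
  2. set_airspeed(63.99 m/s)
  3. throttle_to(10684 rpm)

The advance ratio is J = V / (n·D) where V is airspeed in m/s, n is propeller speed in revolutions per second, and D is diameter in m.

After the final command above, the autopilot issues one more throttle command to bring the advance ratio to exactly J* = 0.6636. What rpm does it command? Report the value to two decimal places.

rpm = 1898.82

set_propeller: D = 3.047 m, P = 3.784 m (p = P/D = 1.241877); state ← (V=0, rpm=0)
set_airspeed(63.99): V ← 63.99 m/s
throttle_to(10684): rpm ← 10684
final state: V = 63.99 m/s, rpm = 10684 → n = rpm/60 = 178.066667 rev/s
target J* = 0.6636; solve J* = V/(n·D) for n: n = V/(J*·D) = 63.99/(0.6636 × 3.047) = 31.647053 rev/s
rpm = 60·n = 1898.823198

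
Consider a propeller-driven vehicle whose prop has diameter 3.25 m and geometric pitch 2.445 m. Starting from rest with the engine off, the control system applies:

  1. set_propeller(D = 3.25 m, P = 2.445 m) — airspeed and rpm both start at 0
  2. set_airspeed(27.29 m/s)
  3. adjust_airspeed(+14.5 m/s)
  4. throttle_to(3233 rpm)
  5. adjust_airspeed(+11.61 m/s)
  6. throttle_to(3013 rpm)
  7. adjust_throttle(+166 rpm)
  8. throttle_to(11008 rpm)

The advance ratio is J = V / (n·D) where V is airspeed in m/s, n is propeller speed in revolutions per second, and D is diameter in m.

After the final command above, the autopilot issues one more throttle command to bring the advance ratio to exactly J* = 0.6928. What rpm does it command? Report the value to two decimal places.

rpm = 1422.99

set_propeller: D = 3.25 m, P = 2.445 m (p = P/D = 0.752308); state ← (V=0, rpm=0)
set_airspeed(27.29): V ← 27.29 m/s
adjust_airspeed(+14.5): V ← 27.29 +14.5 = 41.79 m/s
throttle_to(3233): rpm ← 3233
adjust_airspeed(+11.61): V ← 41.79 +11.61 = 53.4 m/s
throttle_to(3013): rpm ← 3013
adjust_throttle(+166): rpm ← 3013 +166 = 3179
throttle_to(11008): rpm ← 11008
final state: V = 53.4 m/s, rpm = 11008 → n = rpm/60 = 183.466667 rev/s
target J* = 0.6928; solve J* = V/(n·D) for n: n = V/(J*·D) = 53.4/(0.6928 × 3.25) = 23.716468 rev/s
rpm = 60·n = 1422.988097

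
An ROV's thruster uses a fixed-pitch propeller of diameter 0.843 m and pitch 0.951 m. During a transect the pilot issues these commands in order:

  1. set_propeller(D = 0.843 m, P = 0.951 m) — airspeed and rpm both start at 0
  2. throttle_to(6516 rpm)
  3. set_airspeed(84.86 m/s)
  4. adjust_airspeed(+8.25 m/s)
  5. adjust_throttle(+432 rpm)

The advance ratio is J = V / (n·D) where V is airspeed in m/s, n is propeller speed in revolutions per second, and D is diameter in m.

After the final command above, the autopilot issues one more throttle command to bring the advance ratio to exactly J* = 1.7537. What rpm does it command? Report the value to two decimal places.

set_propeller: D = 0.843 m, P = 0.951 m (p = P/D = 1.128114); state ← (V=0, rpm=0)
throttle_to(6516): rpm ← 6516
set_airspeed(84.86): V ← 84.86 m/s
adjust_airspeed(+8.25): V ← 84.86 +8.25 = 93.11 m/s
adjust_throttle(+432): rpm ← 6516 +432 = 6948
final state: V = 93.11 m/s, rpm = 6948 → n = rpm/60 = 115.800000 rev/s
target J* = 1.7537; solve J* = V/(n·D) for n: n = V/(J*·D) = 93.11/(1.7537 × 0.843) = 62.981565 rev/s
rpm = 60·n = 3778.893918

rpm = 3778.89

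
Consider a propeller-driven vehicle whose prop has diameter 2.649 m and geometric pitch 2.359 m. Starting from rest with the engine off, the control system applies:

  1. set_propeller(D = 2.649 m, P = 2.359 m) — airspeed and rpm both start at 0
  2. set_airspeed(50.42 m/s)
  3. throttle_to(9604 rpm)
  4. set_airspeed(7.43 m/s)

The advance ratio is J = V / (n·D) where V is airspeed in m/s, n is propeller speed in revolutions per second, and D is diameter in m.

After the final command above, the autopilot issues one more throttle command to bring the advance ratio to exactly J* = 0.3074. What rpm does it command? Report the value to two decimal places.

set_propeller: D = 2.649 m, P = 2.359 m (p = P/D = 0.890525); state ← (V=0, rpm=0)
set_airspeed(50.42): V ← 50.42 m/s
throttle_to(9604): rpm ← 9604
set_airspeed(7.43): V ← 7.43 m/s
final state: V = 7.43 m/s, rpm = 9604 → n = rpm/60 = 160.066667 rev/s
target J* = 0.3074; solve J* = V/(n·D) for n: n = V/(J*·D) = 7.43/(0.3074 × 2.649) = 9.124372 rev/s
rpm = 60·n = 547.462332

rpm = 547.46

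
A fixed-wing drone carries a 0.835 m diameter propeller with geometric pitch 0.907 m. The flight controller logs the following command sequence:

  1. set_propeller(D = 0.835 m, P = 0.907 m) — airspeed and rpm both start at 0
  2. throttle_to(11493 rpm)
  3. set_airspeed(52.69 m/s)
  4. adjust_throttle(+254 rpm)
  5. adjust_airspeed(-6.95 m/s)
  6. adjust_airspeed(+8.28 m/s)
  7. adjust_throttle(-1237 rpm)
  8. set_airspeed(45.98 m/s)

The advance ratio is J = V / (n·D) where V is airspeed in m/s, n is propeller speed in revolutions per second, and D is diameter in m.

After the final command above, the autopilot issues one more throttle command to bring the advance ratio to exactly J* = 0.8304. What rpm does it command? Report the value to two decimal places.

rpm = 3978.75

set_propeller: D = 0.835 m, P = 0.907 m (p = P/D = 1.086228); state ← (V=0, rpm=0)
throttle_to(11493): rpm ← 11493
set_airspeed(52.69): V ← 52.69 m/s
adjust_throttle(+254): rpm ← 11493 +254 = 11747
adjust_airspeed(-6.95): V ← 52.69 -6.95 = 45.74 m/s
adjust_airspeed(+8.28): V ← 45.74 +8.28 = 54.02 m/s
adjust_throttle(-1237): rpm ← 11747 -1237 = 10510
set_airspeed(45.98): V ← 45.98 m/s
final state: V = 45.98 m/s, rpm = 10510 → n = rpm/60 = 175.166667 rev/s
target J* = 0.8304; solve J* = V/(n·D) for n: n = V/(J*·D) = 45.98/(0.8304 × 0.835) = 66.312462 rev/s
rpm = 60·n = 3978.747707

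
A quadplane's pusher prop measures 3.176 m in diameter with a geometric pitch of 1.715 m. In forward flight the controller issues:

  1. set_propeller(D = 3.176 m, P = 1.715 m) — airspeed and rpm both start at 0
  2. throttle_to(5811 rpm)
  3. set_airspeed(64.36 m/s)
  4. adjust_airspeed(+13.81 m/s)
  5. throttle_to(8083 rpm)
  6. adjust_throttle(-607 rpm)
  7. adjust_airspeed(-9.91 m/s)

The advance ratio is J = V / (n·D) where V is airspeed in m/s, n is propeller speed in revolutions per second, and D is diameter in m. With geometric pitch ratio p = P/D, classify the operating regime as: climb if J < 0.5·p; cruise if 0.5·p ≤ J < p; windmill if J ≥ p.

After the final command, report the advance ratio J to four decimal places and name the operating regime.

J = 0.1725, regime = climb

set_propeller: D = 3.176 m, P = 1.715 m (p = P/D = 0.539987); state ← (V=0, rpm=0)
throttle_to(5811): rpm ← 5811
set_airspeed(64.36): V ← 64.36 m/s
adjust_airspeed(+13.81): V ← 64.36 +13.81 = 78.17 m/s
throttle_to(8083): rpm ← 8083
adjust_throttle(-607): rpm ← 8083 -607 = 7476
adjust_airspeed(-9.91): V ← 78.17 -9.91 = 68.26 m/s
final state: V = 68.26 m/s, rpm = 7476 → n = rpm/60 = 124.600000 rev/s
J = V / (n·D) = 68.26 / (124.600000 × 3.176) = 0.172492
regime bands: climb J<0.2700 | cruise [0.2700, 0.5400) | windmill J≥0.5400
J = 0.1725 → climb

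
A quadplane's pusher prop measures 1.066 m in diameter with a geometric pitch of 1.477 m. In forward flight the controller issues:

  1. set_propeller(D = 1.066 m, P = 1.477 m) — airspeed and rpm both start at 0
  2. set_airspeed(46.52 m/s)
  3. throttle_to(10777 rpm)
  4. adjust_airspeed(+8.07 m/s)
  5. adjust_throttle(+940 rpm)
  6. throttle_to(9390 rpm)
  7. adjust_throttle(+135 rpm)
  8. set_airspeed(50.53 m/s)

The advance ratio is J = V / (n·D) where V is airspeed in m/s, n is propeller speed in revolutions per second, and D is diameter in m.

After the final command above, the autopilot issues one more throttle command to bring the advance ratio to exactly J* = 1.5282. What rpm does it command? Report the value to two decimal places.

rpm = 1861.07

set_propeller: D = 1.066 m, P = 1.477 m (p = P/D = 1.385553); state ← (V=0, rpm=0)
set_airspeed(46.52): V ← 46.52 m/s
throttle_to(10777): rpm ← 10777
adjust_airspeed(+8.07): V ← 46.52 +8.07 = 54.59 m/s
adjust_throttle(+940): rpm ← 10777 +940 = 11717
throttle_to(9390): rpm ← 9390
adjust_throttle(+135): rpm ← 9390 +135 = 9525
set_airspeed(50.53): V ← 50.53 m/s
final state: V = 50.53 m/s, rpm = 9525 → n = rpm/60 = 158.750000 rev/s
target J* = 1.5282; solve J* = V/(n·D) for n: n = V/(J*·D) = 50.53/(1.5282 × 1.066) = 31.017865 rev/s
rpm = 60·n = 1861.071886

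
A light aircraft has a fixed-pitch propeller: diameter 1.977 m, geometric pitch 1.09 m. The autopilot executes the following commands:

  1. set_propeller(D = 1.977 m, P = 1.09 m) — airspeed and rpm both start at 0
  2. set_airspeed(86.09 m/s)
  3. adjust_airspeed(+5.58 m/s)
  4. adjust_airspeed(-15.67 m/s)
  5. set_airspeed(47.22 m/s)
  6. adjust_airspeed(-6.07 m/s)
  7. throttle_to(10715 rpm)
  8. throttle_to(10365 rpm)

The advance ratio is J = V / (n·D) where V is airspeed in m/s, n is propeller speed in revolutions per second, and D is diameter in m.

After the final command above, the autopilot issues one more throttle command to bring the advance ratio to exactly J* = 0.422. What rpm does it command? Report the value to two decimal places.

set_propeller: D = 1.977 m, P = 1.09 m (p = P/D = 0.551340); state ← (V=0, rpm=0)
set_airspeed(86.09): V ← 86.09 m/s
adjust_airspeed(+5.58): V ← 86.09 +5.58 = 91.67 m/s
adjust_airspeed(-15.67): V ← 91.67 -15.67 = 76 m/s
set_airspeed(47.22): V ← 47.22 m/s
adjust_airspeed(-6.07): V ← 47.22 -6.07 = 41.15 m/s
throttle_to(10715): rpm ← 10715
throttle_to(10365): rpm ← 10365
final state: V = 41.15 m/s, rpm = 10365 → n = rpm/60 = 172.750000 rev/s
target J* = 0.422; solve J* = V/(n·D) for n: n = V/(J*·D) = 41.15/(0.422 × 1.977) = 49.323140 rev/s
rpm = 60·n = 2959.388417

rpm = 2959.39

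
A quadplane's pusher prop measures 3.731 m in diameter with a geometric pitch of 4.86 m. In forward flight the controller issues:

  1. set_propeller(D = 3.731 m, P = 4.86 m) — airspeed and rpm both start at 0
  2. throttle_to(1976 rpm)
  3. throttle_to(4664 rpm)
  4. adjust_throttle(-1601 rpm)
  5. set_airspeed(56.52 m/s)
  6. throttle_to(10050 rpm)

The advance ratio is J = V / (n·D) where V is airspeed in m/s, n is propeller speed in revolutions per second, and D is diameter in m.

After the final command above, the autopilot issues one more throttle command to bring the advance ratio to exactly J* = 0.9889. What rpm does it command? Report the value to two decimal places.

set_propeller: D = 3.731 m, P = 4.86 m (p = P/D = 1.302600); state ← (V=0, rpm=0)
throttle_to(1976): rpm ← 1976
throttle_to(4664): rpm ← 4664
adjust_throttle(-1601): rpm ← 4664 -1601 = 3063
set_airspeed(56.52): V ← 56.52 m/s
throttle_to(10050): rpm ← 10050
final state: V = 56.52 m/s, rpm = 10050 → n = rpm/60 = 167.500000 rev/s
target J* = 0.9889; solve J* = V/(n·D) for n: n = V/(J*·D) = 56.52/(0.9889 × 3.731) = 15.318792 rev/s
rpm = 60·n = 919.127537

rpm = 919.13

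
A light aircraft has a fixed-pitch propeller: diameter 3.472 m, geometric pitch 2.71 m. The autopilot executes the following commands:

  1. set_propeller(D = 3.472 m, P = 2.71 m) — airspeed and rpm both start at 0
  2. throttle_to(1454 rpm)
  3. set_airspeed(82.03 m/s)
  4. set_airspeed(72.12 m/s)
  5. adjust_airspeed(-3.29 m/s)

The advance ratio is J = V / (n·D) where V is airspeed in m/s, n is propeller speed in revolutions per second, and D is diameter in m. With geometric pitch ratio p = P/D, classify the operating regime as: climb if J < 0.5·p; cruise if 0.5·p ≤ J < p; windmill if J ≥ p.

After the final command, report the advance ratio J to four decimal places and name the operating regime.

J = 0.8181, regime = windmill

set_propeller: D = 3.472 m, P = 2.71 m (p = P/D = 0.780530); state ← (V=0, rpm=0)
throttle_to(1454): rpm ← 1454
set_airspeed(82.03): V ← 82.03 m/s
set_airspeed(72.12): V ← 72.12 m/s
adjust_airspeed(-3.29): V ← 72.12 -3.29 = 68.83 m/s
final state: V = 68.83 m/s, rpm = 1454 → n = rpm/60 = 24.233333 rev/s
J = V / (n·D) = 68.83 / (24.233333 × 3.472) = 0.818060
regime bands: climb J<0.3903 | cruise [0.3903, 0.7805) | windmill J≥0.7805
J = 0.8181 → windmill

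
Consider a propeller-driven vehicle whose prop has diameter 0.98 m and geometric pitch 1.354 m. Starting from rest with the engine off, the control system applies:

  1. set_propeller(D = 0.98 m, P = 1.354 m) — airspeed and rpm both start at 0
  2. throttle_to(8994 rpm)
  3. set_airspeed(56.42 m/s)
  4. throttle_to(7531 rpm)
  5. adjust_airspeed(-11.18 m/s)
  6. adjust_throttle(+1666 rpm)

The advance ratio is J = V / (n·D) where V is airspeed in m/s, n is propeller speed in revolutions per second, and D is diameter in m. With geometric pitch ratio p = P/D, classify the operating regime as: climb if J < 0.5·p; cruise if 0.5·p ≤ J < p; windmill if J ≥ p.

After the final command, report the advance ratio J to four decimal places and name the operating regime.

J = 0.3012, regime = climb

set_propeller: D = 0.98 m, P = 1.354 m (p = P/D = 1.381633); state ← (V=0, rpm=0)
throttle_to(8994): rpm ← 8994
set_airspeed(56.42): V ← 56.42 m/s
throttle_to(7531): rpm ← 7531
adjust_airspeed(-11.18): V ← 56.42 -11.18 = 45.24 m/s
adjust_throttle(+1666): rpm ← 7531 +1666 = 9197
final state: V = 45.24 m/s, rpm = 9197 → n = rpm/60 = 153.283333 rev/s
J = V / (n·D) = 45.24 / (153.283333 × 0.98) = 0.301163
regime bands: climb J<0.6908 | cruise [0.6908, 1.3816) | windmill J≥1.3816
J = 0.3012 → climb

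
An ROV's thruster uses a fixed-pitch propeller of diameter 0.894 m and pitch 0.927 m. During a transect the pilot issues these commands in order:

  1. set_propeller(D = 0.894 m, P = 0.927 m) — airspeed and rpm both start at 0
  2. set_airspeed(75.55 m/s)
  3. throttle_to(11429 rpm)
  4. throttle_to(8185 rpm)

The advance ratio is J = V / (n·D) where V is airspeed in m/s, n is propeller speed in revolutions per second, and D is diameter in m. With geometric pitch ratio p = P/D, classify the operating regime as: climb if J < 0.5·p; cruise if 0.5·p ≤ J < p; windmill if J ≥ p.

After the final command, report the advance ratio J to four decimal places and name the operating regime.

set_propeller: D = 0.894 m, P = 0.927 m (p = P/D = 1.036913); state ← (V=0, rpm=0)
set_airspeed(75.55): V ← 75.55 m/s
throttle_to(11429): rpm ← 11429
throttle_to(8185): rpm ← 8185
final state: V = 75.55 m/s, rpm = 8185 → n = rpm/60 = 136.416667 rev/s
J = V / (n·D) = 75.55 / (136.416667 × 0.894) = 0.619483
regime bands: climb J<0.5185 | cruise [0.5185, 1.0369) | windmill J≥1.0369
J = 0.6195 → cruise

J = 0.6195, regime = cruise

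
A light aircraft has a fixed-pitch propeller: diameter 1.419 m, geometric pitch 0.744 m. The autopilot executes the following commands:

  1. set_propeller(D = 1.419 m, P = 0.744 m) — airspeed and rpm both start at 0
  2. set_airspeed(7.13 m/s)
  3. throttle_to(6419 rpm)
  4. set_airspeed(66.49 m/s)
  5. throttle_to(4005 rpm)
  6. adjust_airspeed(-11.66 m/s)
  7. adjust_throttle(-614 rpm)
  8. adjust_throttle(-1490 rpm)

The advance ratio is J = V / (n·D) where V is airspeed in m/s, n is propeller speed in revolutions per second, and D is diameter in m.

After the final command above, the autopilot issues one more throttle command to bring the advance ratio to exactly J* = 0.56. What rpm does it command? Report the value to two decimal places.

set_propeller: D = 1.419 m, P = 0.744 m (p = P/D = 0.524313); state ← (V=0, rpm=0)
set_airspeed(7.13): V ← 7.13 m/s
throttle_to(6419): rpm ← 6419
set_airspeed(66.49): V ← 66.49 m/s
throttle_to(4005): rpm ← 4005
adjust_airspeed(-11.66): V ← 66.49 -11.66 = 54.83 m/s
adjust_throttle(-614): rpm ← 4005 -614 = 3391
adjust_throttle(-1490): rpm ← 3391 -1490 = 1901
final state: V = 54.83 m/s, rpm = 1901 → n = rpm/60 = 31.683333 rev/s
target J* = 0.56; solve J* = V/(n·D) for n: n = V/(J*·D) = 54.83/(0.56 × 1.419) = 68.999799 rev/s
rpm = 60·n = 4139.987919

rpm = 4139.99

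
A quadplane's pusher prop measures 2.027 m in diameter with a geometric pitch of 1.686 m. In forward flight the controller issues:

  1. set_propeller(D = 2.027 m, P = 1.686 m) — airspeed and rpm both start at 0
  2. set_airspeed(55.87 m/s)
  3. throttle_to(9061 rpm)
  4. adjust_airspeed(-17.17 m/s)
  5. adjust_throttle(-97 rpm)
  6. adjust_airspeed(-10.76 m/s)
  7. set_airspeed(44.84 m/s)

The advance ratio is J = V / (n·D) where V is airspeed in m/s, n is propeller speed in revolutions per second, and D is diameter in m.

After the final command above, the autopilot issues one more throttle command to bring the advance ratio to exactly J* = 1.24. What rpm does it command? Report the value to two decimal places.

set_propeller: D = 2.027 m, P = 1.686 m (p = P/D = 0.831771); state ← (V=0, rpm=0)
set_airspeed(55.87): V ← 55.87 m/s
throttle_to(9061): rpm ← 9061
adjust_airspeed(-17.17): V ← 55.87 -17.17 = 38.7 m/s
adjust_throttle(-97): rpm ← 9061 -97 = 8964
adjust_airspeed(-10.76): V ← 38.7 -10.76 = 27.94 m/s
set_airspeed(44.84): V ← 44.84 m/s
final state: V = 44.84 m/s, rpm = 8964 → n = rpm/60 = 149.400000 rev/s
target J* = 1.24; solve J* = V/(n·D) for n: n = V/(J*·D) = 44.84/(1.24 × 2.027) = 17.839808 rev/s
rpm = 60·n = 1070.388465

rpm = 1070.39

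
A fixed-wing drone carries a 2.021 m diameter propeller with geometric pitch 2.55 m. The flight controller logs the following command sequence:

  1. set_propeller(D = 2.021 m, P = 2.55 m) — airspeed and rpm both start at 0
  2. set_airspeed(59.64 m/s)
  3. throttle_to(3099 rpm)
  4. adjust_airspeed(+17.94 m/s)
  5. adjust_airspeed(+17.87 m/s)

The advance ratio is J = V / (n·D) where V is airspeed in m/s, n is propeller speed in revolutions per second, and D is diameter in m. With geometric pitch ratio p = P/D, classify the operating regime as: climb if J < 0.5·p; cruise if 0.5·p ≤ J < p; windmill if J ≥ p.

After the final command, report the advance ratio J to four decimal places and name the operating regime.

set_propeller: D = 2.021 m, P = 2.55 m (p = P/D = 1.261752); state ← (V=0, rpm=0)
set_airspeed(59.64): V ← 59.64 m/s
throttle_to(3099): rpm ← 3099
adjust_airspeed(+17.94): V ← 59.64 +17.94 = 77.58 m/s
adjust_airspeed(+17.87): V ← 77.58 +17.87 = 95.45 m/s
final state: V = 95.45 m/s, rpm = 3099 → n = rpm/60 = 51.650000 rev/s
J = V / (n·D) = 95.45 / (51.650000 × 2.021) = 0.914406
regime bands: climb J<0.6309 | cruise [0.6309, 1.2618) | windmill J≥1.2618
J = 0.9144 → cruise

J = 0.9144, regime = cruise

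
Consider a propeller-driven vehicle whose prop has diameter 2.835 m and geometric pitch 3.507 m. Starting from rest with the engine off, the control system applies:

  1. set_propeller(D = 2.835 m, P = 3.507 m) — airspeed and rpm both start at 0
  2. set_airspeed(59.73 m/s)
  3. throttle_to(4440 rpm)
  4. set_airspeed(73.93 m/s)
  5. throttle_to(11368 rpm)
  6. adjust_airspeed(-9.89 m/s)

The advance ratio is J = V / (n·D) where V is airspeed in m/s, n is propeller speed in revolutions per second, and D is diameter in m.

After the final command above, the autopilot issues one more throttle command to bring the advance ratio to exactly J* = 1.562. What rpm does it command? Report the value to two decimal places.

set_propeller: D = 2.835 m, P = 3.507 m (p = P/D = 1.237037); state ← (V=0, rpm=0)
set_airspeed(59.73): V ← 59.73 m/s
throttle_to(4440): rpm ← 4440
set_airspeed(73.93): V ← 73.93 m/s
throttle_to(11368): rpm ← 11368
adjust_airspeed(-9.89): V ← 73.93 -9.89 = 64.04 m/s
final state: V = 64.04 m/s, rpm = 11368 → n = rpm/60 = 189.466667 rev/s
target J* = 1.562; solve J* = V/(n·D) for n: n = V/(J*·D) = 64.04/(1.562 × 2.835) = 14.461629 rev/s
rpm = 60·n = 867.697769

rpm = 867.70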